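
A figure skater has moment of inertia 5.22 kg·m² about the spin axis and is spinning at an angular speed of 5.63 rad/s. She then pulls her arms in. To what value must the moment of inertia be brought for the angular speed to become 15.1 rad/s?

I₂ ≈ 1.95 kg·m²

With no external torque about the axis, L is conserved: I₁ω₁ = I₂ω₂.
I₂ = I₁ω₁ / ω₂ = (5.22)(5.63) / (15.1) = 1.946 kg·m².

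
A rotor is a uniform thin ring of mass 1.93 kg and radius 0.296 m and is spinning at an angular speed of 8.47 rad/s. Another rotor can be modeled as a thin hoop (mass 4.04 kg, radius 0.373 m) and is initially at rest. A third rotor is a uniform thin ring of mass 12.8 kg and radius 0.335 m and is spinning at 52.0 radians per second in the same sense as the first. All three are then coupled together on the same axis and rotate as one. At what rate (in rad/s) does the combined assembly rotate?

The coupling torques are internal; angular momentum about the shared axis is conserved.
Moments of inertia: I_A = (1.93)(0.296)² = 0.1691 kg·m²; I_B = (4.04)(0.373)² = 0.5621 kg·m²; I_C = (12.8)(0.335)² = 1.436 kg·m².
Taking A's sense as positive: L = (0.1691)(8.47) + (1.436)(52.0) = 76.13 kg·m²·rad/s.
Combined I = 0.1691 + 0.5621 + 1.436 = 2.168 kg·m².
ω_f = L / I = 76.13 / 2.168 = 35.12 rad/s.

|ω_f| ≈ 35.1 rad/s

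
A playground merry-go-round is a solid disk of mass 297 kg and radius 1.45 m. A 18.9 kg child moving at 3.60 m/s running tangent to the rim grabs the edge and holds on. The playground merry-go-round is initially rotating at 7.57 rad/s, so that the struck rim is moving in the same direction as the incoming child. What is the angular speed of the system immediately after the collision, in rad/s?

|ω_f| ≈ 7.00 rad/s

The axle reaction passes through the axle and exerts no torque about it; angular momentum about the axle is conserved through the impact.
I_p = ½(297)(1.45)² = 312.2 kg·m². Taking the sense of the child's angular momentum as positive, L_{child} = m v R = (18.9)(3.60)(1.45) = 98.66 kg·m²/s.
L_i = +I_p ω_p + m v R = +(312.2)(7.57) + 98.66 = 2462 kg·m²/s.
After sticking, I_f = I_p + m R² = 312.2 + (18.9)(1.45)² = 352.0 kg·m².
ω_f = L_i / I_f = 2462 / 352.0 = 6.996 rad/s.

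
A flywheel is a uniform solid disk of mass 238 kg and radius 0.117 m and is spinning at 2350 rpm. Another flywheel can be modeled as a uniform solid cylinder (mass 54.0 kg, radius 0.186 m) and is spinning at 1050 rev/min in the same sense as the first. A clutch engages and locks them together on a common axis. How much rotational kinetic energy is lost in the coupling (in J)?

The coupling torques are internal; angular momentum about the shared axis is conserved.
Moments of inertia: I_A = ½(238)(0.117)² = 1.629 kg·m²; I_B = ½(54.0)(0.186)² = 0.9341 kg·m².
Taking A's sense as positive: L = (1.629)(2350) + (0.9341)(1050) = 4809 kg·m²·rpm.
Combined I = 1.629 + 0.9341 = 2.563 kg·m².
ω_f = L / I = 4809 / 2.563 = 1876 rpm.
KE_i = ½ΣIω² = 54970 J; KE_f = ½(2.563)(196.5)² = 49470 J.

ΔKE lost ≈ 5500 J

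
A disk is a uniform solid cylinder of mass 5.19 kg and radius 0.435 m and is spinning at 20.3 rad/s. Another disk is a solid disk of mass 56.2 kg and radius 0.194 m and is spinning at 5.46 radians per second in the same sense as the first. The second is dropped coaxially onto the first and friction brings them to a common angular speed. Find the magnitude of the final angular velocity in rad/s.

|ω_f| ≈ 10.2 rad/s

The coupling torques are internal; angular momentum about the shared axis is conserved.
Moments of inertia: I_A = ½(5.19)(0.435)² = 0.4910 kg·m²; I_B = ½(56.2)(0.194)² = 1.058 kg·m².
Taking A's sense as positive: L = (0.4910)(20.3) + (1.058)(5.46) = 15.74 kg·m²·rad/s.
Combined I = 0.4910 + 1.058 = 1.549 kg·m².
ω_f = L / I = 15.74 / 1.549 = 10.17 rad/s.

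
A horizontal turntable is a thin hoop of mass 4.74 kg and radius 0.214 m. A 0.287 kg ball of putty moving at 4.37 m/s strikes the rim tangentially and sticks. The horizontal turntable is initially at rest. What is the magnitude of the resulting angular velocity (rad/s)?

|ω_f| ≈ 1.17 rad/s

The axle reaction passes through the axle and exerts no torque about it; angular momentum about the axle is conserved through the impact.
I_p = (4.74)(0.214)² = 0.2171 kg·m². Taking the sense of the ball of putty's angular momentum as positive, L_{ball} = m v R = (0.287)(4.37)(0.214) = 0.2684 kg·m²/s.
L_i = 0 + 0.2684 = 0.2684 kg·m²/s.
After sticking, I_f = I_p + m R² = 0.2171 + (0.287)(0.214)² = 0.2302 kg·m².
ω_f = L_i / I_f = 0.2684 / 0.2302 = 1.166 rad/s.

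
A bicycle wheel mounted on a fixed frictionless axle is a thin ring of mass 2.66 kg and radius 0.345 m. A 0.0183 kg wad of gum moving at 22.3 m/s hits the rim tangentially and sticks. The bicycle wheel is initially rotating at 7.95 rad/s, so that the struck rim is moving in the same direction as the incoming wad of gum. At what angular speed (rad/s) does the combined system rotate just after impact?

The axle reaction passes through the axle and exerts no torque about it; angular momentum about the axle is conserved through the impact.
I_p = (2.66)(0.345)² = 0.3166 kg·m². Taking the sense of the wad of gum's angular momentum as positive, L_{wad} = m v R = (0.0183)(22.3)(0.345) = 0.1408 kg·m²/s.
L_i = +I_p ω_p + m v R = +(0.3166)(7.95) + 0.1408 = 2.658 kg·m²/s.
After sticking, I_f = I_p + m R² = 0.3166 + (0.0183)(0.345)² = 0.3188 kg·m².
ω_f = L_i / I_f = 2.658 / 0.3188 = 8.337 rad/s.

|ω_f| ≈ 8.34 rad/s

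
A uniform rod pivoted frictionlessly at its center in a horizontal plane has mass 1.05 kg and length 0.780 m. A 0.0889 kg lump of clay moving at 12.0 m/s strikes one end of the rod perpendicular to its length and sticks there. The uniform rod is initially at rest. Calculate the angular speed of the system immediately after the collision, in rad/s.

About the pivot the impulsive forces during the collision are internal, so angular momentum about that axis is conserved.
I_p = (1/12)(1.05)(0.780)² = 0.05323 kg·m². Taking the sense of the lump of clay's angular momentum as positive, L_{lump} = m v R = (0.0889)(12.0)(0.780/2) = 0.4161 kg·m²/s.
L_i = 0 + 0.4161 = 0.4161 kg·m²/s.
After sticking, I_f = I_p + m R² = 0.05323 + (0.0889)(0.780/2)² = 0.06676 kg·m².
ω_f = L_i / I_f = 0.4161 / 0.06676 = 6.232 rad/s.

|ω_f| ≈ 6.23 rad/s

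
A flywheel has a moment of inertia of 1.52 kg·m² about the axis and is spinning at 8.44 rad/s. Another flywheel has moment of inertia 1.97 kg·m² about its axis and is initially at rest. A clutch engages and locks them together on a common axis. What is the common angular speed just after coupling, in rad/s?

The coupling torques are internal; angular momentum about the shared axis is conserved.
Taking A's sense as positive: L = (1.520)(8.44) = 12.83 kg·m²·rad/s.
Combined I = 1.520 + 1.970 = 3.490 kg·m².
ω_f = L / I = 12.83 / 3.490 = 3.676 rad/s.

|ω_f| ≈ 3.68 rad/s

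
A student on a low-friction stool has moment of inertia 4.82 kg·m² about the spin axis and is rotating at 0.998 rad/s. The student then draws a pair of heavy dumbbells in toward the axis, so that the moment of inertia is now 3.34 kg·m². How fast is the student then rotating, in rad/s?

With no external torque about the axis, L is conserved: I₁ω₁ = I₂ω₂.
ω₂ = I₁ω₁ / I₂ = (4.820)(0.998 rad/s) / (3.340) = 1.440 rad/s.

ω₂ ≈ 1.44 rad/s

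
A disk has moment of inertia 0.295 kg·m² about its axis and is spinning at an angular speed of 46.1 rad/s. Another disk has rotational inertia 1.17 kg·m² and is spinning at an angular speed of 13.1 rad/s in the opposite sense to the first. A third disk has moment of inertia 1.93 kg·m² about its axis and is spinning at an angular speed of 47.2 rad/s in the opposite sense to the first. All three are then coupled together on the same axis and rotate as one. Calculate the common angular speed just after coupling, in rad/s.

No external torque acts about the common axis, so total angular momentum is conserved.
Taking A's sense as positive: L = (0.2950)(46.1) − (1.170)(13.1) − (1.930)(47.2) = -92.82 kg·m²·rad/s.
Combined I = 0.2950 + 1.170 + 1.930 = 3.395 kg·m².
ω_f = L / I = -92.82 / 3.395 = -27.34 rad/s.

|ω_f| ≈ 27.3 rad/s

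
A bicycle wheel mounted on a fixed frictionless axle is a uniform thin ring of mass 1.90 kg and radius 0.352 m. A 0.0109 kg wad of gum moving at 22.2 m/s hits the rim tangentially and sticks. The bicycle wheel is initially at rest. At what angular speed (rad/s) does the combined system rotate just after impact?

|ω_f| ≈ 0.360 rad/s

About the axle the impulsive forces during the collision are internal, so angular momentum about that axis is conserved.
I_p = (1.90)(0.352)² = 0.2354 kg·m². Taking the sense of the wad of gum's angular momentum as positive, L_{wad} = m v R = (0.0109)(22.2)(0.352) = 0.08518 kg·m²/s.
L_i = 0 + 0.08518 = 0.08518 kg·m²/s.
After sticking, I_f = I_p + m R² = 0.2354 + (0.0109)(0.352)² = 0.2368 kg·m².
ω_f = L_i / I_f = 0.08518 / 0.2368 = 0.3597 rad/s.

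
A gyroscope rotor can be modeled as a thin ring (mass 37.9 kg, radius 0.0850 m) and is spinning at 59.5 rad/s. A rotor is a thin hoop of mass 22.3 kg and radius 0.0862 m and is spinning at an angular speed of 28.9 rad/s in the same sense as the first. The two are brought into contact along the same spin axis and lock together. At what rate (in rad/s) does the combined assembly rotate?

No external torque acts about the common axis, so total angular momentum is conserved.
Moments of inertia: I_A = (37.9)(0.0850)² = 0.2738 kg·m²; I_B = (22.3)(0.0862)² = 0.1657 kg·m².
Taking A's sense as positive: L = (0.2738)(59.5) + (0.1657)(28.9) = 21.08 kg·m²·rad/s.
Combined I = 0.2738 + 0.1657 = 0.4395 kg·m².
ω_f = L / I = 21.08 / 0.4395 = 47.96 rad/s.

|ω_f| ≈ 48.0 rad/s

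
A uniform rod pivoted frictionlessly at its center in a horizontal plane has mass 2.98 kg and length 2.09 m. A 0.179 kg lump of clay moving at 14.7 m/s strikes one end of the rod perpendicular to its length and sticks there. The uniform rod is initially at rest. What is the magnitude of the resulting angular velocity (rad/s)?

The axle reaction passes through the pivot and exerts no torque about it; angular momentum about the pivot is conserved through the impact.
I_p = (1/12)(2.98)(2.09)² = 1.085 kg·m². Taking the sense of the lump of clay's angular momentum as positive, L_{lump} = m v R = (0.179)(14.7)(2.09/2) = 2.750 kg·m²/s.
L_i = 0 + 2.750 = 2.750 kg·m²/s.
After sticking, I_f = I_p + m R² = 1.085 + (0.179)(2.09/2)² = 1.280 kg·m².
ω_f = L_i / I_f = 2.750 / 1.280 = 2.148 rad/s.

|ω_f| ≈ 2.15 rad/s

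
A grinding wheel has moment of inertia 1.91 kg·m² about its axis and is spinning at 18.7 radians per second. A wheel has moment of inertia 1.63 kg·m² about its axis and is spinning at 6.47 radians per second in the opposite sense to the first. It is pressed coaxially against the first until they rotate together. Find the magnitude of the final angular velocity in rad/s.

|ω_f| ≈ 7.11 rad/s

No external torque acts about the common axis, so total angular momentum is conserved.
Taking A's sense as positive: L = (1.910)(18.7) − (1.630)(6.47) = 25.17 kg·m²·rad/s.
Combined I = 1.910 + 1.630 = 3.540 kg·m².
ω_f = L / I = 25.17 / 3.540 = 7.110 rad/s.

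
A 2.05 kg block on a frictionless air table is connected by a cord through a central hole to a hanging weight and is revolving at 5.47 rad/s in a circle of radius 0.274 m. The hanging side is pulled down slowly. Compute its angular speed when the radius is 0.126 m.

ω₂ ≈ 25.9 rad/s

No torque about the axis ⇒ m r₁² ω₁ = m r₂² ω₂.
ω₂ = ω₁ (r₁/r₂)² = (5.47)(0.274/0.126)² = 25.87 rad/s.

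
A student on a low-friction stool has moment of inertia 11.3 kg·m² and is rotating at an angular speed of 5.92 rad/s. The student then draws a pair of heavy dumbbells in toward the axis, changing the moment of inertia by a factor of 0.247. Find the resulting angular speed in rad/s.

Angular momentum about the spin axis is conserved since the torque about it is zero.
I₂ = 0.247 × 11.3 = 2.791 kg·m².
ω₂ = I₁ω₁ / I₂ = (11.30)(5.92 rad/s) / (2.791) = 23.97 rad/s.

ω₂ ≈ 24.0 rad/s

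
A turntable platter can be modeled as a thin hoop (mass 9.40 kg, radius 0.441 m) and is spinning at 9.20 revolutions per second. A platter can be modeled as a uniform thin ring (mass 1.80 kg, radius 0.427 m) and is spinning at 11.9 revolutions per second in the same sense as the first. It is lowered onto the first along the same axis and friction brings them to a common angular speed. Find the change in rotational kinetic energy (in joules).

ΔKE ≈ -40.0 J

The coupling torques are internal; angular momentum about the shared axis is conserved.
Moments of inertia: I_A = (9.40)(0.441)² = 1.828 kg·m²; I_B = (1.80)(0.427)² = 0.3282 kg·m².
Taking A's sense as positive: L = (1.828)(9.20) + (0.3282)(11.9) = 20.72 kg·m²·rev/s.
Combined I = 1.828 + 0.3282 = 2.156 kg·m².
ω_f = L / I = 20.72 / 2.156 = 9.611 rev/s.
KE_i = ½ΣIω² = 3972 J; KE_f = ½(2.156)(60.39)² = 3932 J.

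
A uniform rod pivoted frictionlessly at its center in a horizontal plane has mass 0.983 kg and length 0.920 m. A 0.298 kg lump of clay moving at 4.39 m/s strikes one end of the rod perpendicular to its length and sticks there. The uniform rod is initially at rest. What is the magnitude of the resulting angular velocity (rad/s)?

About the pivot the impulsive forces during the collision are internal, so angular momentum about that axis is conserved.
I_p = (1/12)(0.983)(0.920)² = 0.06933 kg·m². Taking the sense of the lump of clay's angular momentum as positive, L_{lump} = m v R = (0.298)(4.39)(0.920/2) = 0.6018 kg·m²/s.
L_i = 0 + 0.6018 = 0.6018 kg·m²/s.
After sticking, I_f = I_p + m R² = 0.06933 + (0.298)(0.920/2)² = 0.1324 kg·m².
ω_f = L_i / I_f = 0.6018 / 0.1324 = 4.545 rad/s.

|ω_f| ≈ 4.55 rad/s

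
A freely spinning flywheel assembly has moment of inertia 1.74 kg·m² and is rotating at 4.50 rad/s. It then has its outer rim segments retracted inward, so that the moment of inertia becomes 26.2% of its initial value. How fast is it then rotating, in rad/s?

ω₂ ≈ 17.2 rad/s

Angular momentum about the spin axis is conserved since the torque about it is zero.
I₂ = 0.262 × 1.74 = 0.4559 kg·m².
ω₂ = I₁ω₁ / I₂ = (1.740)(4.50 rad/s) / (0.4559) = 17.18 rad/s.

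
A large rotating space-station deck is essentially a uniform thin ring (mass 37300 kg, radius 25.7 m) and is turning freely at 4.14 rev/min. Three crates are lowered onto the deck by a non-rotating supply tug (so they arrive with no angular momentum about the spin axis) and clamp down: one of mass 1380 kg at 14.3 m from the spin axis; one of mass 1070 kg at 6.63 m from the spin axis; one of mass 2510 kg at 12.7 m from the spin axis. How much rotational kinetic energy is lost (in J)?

energy lost ≈ 67000 J

No external torque acts about the spin axis; L_before = L_after.
I_p = (37300)(25.7)² = 2.464e+07 kg·m².
Added inertia Σmr² = (1380)(14.3)² + (1070)(6.63)² + (2510)(12.7)² = 7.341e+05 kg·m²; I_f = 2.464e+07 + 7.341e+05 = 2.537e+07 kg·m².
ω_f = I_p ω_i / I_f = (2.464e+07)(4.14) / 2.537e+07 = 4.020 rpm.
KE_i = ½(2.464e+07)(0.4335 rad/s)² = 2.315e+06 J; KE_f = ½(2.537e+07)(0.4210)² = 2.248e+06 J.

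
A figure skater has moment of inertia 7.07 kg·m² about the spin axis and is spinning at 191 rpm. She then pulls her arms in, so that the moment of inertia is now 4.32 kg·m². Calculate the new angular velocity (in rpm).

ω₂ ≈ 313 rpm

Angular momentum about the spin axis is conserved since the torque about it is zero.
ω₂ = I₁ω₁ / I₂ = (7.070)(191 rpm) / (4.320) = 312.6 rpm.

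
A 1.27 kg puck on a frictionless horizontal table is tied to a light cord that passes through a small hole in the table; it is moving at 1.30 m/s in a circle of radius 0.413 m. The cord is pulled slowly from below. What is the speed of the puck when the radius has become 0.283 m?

Central (radial) force ⇒ zero torque about the center ⇒ m v r is constant.
v₂ = v₁ r₁ / r₂ = (1.30)(0.413) / (0.283) = 1.897 m/s.

v₂ ≈ 1.90 m/s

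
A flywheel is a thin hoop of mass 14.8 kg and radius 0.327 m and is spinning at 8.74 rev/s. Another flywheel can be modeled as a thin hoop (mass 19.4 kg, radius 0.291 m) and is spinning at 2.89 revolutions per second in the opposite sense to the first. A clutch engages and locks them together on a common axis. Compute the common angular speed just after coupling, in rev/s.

No external torque acts about the common axis, so total angular momentum is conserved.
Moments of inertia: I_A = (14.8)(0.327)² = 1.583 kg·m²; I_B = (19.4)(0.291)² = 1.643 kg·m².
Taking A's sense as positive: L = (1.583)(8.74) − (1.643)(2.89) = 9.084 kg·m²·rev/s.
Combined I = 1.583 + 1.643 = 3.225 kg·m².
ω_f = L / I = 9.084 / 3.225 = 2.816 rev/s.

|ω_f| ≈ 2.82 rev/s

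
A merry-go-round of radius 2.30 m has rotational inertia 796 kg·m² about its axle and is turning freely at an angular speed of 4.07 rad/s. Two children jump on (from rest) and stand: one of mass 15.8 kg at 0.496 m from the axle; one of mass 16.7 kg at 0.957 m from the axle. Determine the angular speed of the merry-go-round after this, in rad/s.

No external torque acts about the axle; L_before = L_after.
Added inertia Σmr² = (15.8)(0.496)² + (16.7)(0.957)² = 19.18 kg·m²; I_f = 796.0 + 19.18 = 815.2 kg·m².
ω_f = I_p ω_i / I_f = (796.0)(4.07) / 815.2 = 3.974 rad/s.

ω_f ≈ 3.97 rad/s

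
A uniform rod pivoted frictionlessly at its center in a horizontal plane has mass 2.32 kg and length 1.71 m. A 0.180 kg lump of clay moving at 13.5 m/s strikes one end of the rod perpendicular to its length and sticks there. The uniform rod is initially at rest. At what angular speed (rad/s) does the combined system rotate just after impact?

About the pivot the impulsive forces during the collision are internal, so angular momentum about that axis is conserved.
I_p = (1/12)(2.32)(1.71)² = 0.5653 kg·m². Taking the sense of the lump of clay's angular momentum as positive, L_{lump} = m v R = (0.180)(13.5)(1.71/2) = 2.078 kg·m²/s.
L_i = 0 + 2.078 = 2.078 kg·m²/s.
After sticking, I_f = I_p + m R² = 0.5653 + (0.180)(1.71/2)² = 0.6969 kg·m².
ω_f = L_i / I_f = 2.078 / 0.6969 = 2.981 rad/s.

|ω_f| ≈ 2.98 rad/s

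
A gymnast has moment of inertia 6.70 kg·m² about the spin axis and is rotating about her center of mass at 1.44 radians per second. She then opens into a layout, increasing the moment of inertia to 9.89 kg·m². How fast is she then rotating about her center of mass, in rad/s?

No external torque acts about the spin axis, so angular momentum is conserved.
ω₂ = I₁ω₁ / I₂ = (6.700)(1.44 rad/s) / (9.890) = 0.9755 rad/s.

ω₂ ≈ 0.976 rad/s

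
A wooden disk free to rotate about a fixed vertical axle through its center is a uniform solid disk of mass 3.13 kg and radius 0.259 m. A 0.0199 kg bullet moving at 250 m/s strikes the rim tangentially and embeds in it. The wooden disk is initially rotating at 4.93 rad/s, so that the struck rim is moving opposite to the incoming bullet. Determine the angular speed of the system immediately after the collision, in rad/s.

|ω_f| ≈ 7.25 rad/s

The axle reaction passes through the axle and exerts no torque about it; angular momentum about the axle is conserved through the impact.
I_p = ½(3.13)(0.259)² = 0.1050 kg·m². Taking the sense of the bullet's angular momentum as positive, L_{bullet} = m v R = (0.0199)(250)(0.259) = 1.289 kg·m²/s.
L_i = −I_p ω_p + m v R = −(0.1050)(4.93) + 1.289 = 0.7710 kg·m²/s.
After sticking, I_f = I_p + m R² = 0.1050 + (0.0199)(0.259)² = 0.1063 kg·m².
ω_f = L_i / I_f = 0.7710 / 0.1063 = 7.252 rad/s.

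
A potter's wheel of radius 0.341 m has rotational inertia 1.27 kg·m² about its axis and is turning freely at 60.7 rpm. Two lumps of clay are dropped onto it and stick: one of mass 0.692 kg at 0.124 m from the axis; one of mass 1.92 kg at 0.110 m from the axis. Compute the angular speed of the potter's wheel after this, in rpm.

No external torque acts about the axis; L_before = L_after.
Added inertia Σmr² = (0.692)(0.124)² + (1.92)(0.110)² = 0.03387 kg·m²; I_f = 1.270 + 0.03387 = 1.304 kg·m².
ω_f = I_p ω_i / I_f = (1.270)(60.7) / 1.304 = 59.12 rpm.

ω_f ≈ 59.1 rpm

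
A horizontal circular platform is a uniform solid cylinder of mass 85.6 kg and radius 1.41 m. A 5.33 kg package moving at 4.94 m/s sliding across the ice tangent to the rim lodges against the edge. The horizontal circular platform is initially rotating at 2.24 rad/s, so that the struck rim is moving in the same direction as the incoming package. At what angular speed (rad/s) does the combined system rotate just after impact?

|ω_f| ≈ 2.38 rad/s

About the central axle the impulsive forces during the collision are internal, so angular momentum about that axis is conserved.
I_p = ½(85.6)(1.41)² = 85.09 kg·m². Taking the sense of the package's angular momentum as positive, L_{package} = m v R = (5.33)(4.94)(1.41) = 37.13 kg·m²/s.
L_i = +I_p ω_p + m v R = +(85.09)(2.24) + 37.13 = 227.7 kg·m²/s.
After sticking, I_f = I_p + m R² = 85.09 + (5.33)(1.41)² = 95.69 kg·m².
ω_f = L_i / I_f = 227.7 / 95.69 = 2.380 rad/s.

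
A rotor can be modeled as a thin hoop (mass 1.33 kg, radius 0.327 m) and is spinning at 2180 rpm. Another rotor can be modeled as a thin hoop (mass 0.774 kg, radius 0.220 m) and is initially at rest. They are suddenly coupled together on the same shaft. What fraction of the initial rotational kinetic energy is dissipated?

fraction ≈ 0.208

No external torque acts about the common axis, so total angular momentum is conserved.
Moments of inertia: I_A = (1.33)(0.327)² = 0.1422 kg·m²; I_B = (0.774)(0.220)² = 0.03746 kg·m².
Taking A's sense as positive: L = (0.1422)(2180) = 310.0 kg·m²·rpm.
Combined I = 0.1422 + 0.03746 = 0.1797 kg·m².
ω_f = L / I = 310.0 / 0.1797 = 1725 rpm.
KE_i = ½ΣIω² = 3706 J; KE_f = ½(0.1797)(180.7)² = 2933 J.
Fraction dissipated = (KE_i − KE_f)/KE_i = 0.2085.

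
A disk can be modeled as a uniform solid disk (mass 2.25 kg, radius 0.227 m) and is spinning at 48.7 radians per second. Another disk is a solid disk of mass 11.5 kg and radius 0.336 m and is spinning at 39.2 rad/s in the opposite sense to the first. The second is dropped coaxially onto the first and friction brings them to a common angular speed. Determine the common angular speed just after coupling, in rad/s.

The coupling torques are internal; angular momentum about the shared axis is conserved.
Moments of inertia: I_A = ½(2.25)(0.227)² = 0.05797 kg·m²; I_B = ½(11.5)(0.336)² = 0.6492 kg·m².
Taking A's sense as positive: L = (0.05797)(48.7) − (0.6492)(39.2) = -22.62 kg·m²·rad/s.
Combined I = 0.05797 + 0.6492 = 0.7071 kg·m².
ω_f = L / I = -22.62 / 0.7071 = -31.99 rad/s.

|ω_f| ≈ 32.0 rad/s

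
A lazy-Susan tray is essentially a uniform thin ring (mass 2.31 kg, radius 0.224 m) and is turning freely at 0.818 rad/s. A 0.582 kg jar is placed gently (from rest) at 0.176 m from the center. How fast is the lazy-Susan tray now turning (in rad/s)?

ω_f ≈ 0.708 rad/s

No external torque acts about the center; L_before = L_after.
I_p = (2.31)(0.224)² = 0.1159 kg·m².
Added inertia Σmr² = (0.582)(0.176)² = 0.01803 kg·m²; I_f = 0.1159 + 0.01803 = 0.1339 kg·m².
ω_f = I_p ω_i / I_f = (0.1159)(0.818) / 0.1339 = 0.7079 rad/s.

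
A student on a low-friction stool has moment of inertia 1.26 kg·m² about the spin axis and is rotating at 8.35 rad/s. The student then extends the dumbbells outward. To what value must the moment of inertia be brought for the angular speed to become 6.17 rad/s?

I₂ ≈ 1.71 kg·m²

Angular momentum about the spin axis is conserved since the torque about it is zero.
I₂ = I₁ω₁ / ω₂ = (1.26)(8.35) / (6.17) = 1.705 kg·m².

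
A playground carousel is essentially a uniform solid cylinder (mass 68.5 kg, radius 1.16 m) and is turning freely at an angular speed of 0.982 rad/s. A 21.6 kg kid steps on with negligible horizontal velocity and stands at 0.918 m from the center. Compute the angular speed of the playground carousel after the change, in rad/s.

ω_f ≈ 0.704 rad/s

The added mass arrives with no angular momentum about the center, and any external torque about the center is negligible, so the system's angular momentum is conserved.
I_p = ½(68.5)(1.16)² = 46.09 kg·m².
Added inertia Σmr² = (21.6)(0.918)² = 18.20 kg·m²; I_f = 46.09 + 18.20 = 64.29 kg·m².
ω_f = I_p ω_i / I_f = (46.09)(0.982) / 64.29 = 0.7040 rad/s.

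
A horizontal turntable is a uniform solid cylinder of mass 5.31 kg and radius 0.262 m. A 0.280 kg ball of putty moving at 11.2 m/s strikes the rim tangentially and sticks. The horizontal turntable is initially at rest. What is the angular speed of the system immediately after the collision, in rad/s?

|ω_f| ≈ 4.08 rad/s

The axle reaction passes through the axle and exerts no torque about it; angular momentum about the axle is conserved through the impact.
I_p = ½(5.31)(0.262)² = 0.1822 kg·m². Taking the sense of the ball of putty's angular momentum as positive, L_{ball} = m v R = (0.280)(11.2)(0.262) = 0.8216 kg·m²/s.
L_i = 0 + 0.8216 = 0.8216 kg·m²/s.
After sticking, I_f = I_p + m R² = 0.1822 + (0.280)(0.262)² = 0.2015 kg·m².
ω_f = L_i / I_f = 0.8216 / 0.2015 = 4.078 rad/s.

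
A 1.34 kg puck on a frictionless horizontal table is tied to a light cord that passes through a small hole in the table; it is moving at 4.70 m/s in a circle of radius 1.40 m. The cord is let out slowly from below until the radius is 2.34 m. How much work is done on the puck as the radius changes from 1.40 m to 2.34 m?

Central (radial) force ⇒ zero torque about the center ⇒ m v r is constant.
v₂ = v₁ r₁ / r₂ = (4.70)(1.40) / (2.34) = 2.812 m/s.
W = ΔKE = ½m(v₂² − v₁²) = -9.503 J.

W ≈ -9.50 J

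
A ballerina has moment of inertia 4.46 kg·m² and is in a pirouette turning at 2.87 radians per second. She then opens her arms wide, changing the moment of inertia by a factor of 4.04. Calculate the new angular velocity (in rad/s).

ω₂ ≈ 0.710 rad/s

No external torque acts about the spin axis, so angular momentum is conserved.
I₂ = 4.04 × 4.46 = 18.02 kg·m².
ω₂ = I₁ω₁ / I₂ = (4.460)(2.87 rad/s) / (18.02) = 0.7104 rad/s.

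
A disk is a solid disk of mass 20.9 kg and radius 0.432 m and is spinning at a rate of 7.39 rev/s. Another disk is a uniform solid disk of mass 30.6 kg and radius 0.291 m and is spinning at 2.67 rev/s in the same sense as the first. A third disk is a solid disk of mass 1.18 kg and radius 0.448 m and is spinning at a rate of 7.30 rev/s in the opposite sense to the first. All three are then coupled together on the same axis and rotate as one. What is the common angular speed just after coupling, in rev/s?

|ω_f| ≈ 5.06 rev/s

The coupling torques are internal; angular momentum about the shared axis is conserved.
Moments of inertia: I_A = ½(20.9)(0.432)² = 1.950 kg·m²; I_B = ½(30.6)(0.291)² = 1.296 kg·m²; I_C = ½(1.18)(0.448)² = 0.1184 kg·m².
Taking A's sense as positive: L = (1.950)(7.39) + (1.296)(2.67) − (0.1184)(7.30) = 17.01 kg·m²·rev/s.
Combined I = 1.950 + 1.296 + 0.1184 = 3.364 kg·m².
ω_f = L / I = 17.01 / 3.364 = 5.055 rev/s.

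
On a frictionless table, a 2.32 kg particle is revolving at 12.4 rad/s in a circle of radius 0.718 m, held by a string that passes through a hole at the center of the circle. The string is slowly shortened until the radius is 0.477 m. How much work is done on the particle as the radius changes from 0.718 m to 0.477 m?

The constraining force is radial, so m r² ω about the center is conserved.
ω₂ = ω₁ (r₁/r₂)² = (12.4)(0.718/0.477)² = 28.10 rad/s.
W = ΔKE = ½m(v₂² − v₁²) = 116.4 J.

W ≈ 116 J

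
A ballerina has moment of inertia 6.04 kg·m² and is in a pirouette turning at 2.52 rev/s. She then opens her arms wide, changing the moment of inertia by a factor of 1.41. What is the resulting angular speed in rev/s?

No external torque acts about the spin axis, so angular momentum is conserved.
I₂ = 1.41 × 6.04 = 8.516 kg·m².
ω₂ = I₁ω₁ / I₂ = (6.040)(2.52 rev/s) / (8.516) = 1.787 rev/s.

ω₂ ≈ 1.79 rev/s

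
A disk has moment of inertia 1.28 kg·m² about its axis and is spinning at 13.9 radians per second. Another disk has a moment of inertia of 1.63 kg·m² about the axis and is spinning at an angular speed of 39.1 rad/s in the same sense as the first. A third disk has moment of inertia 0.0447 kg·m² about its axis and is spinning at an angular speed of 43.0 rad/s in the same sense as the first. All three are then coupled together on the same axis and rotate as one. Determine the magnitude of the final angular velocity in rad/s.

|ω_f| ≈ 28.2 rad/s

The coupling torques are internal; angular momentum about the shared axis is conserved.
Taking A's sense as positive: L = (1.280)(13.9) + (1.630)(39.1) + (0.04470)(43.0) = 83.45 kg·m²·rad/s.
Combined I = 1.280 + 1.630 + 0.04470 = 2.955 kg·m².
ω_f = L / I = 83.45 / 2.955 = 28.24 rad/s.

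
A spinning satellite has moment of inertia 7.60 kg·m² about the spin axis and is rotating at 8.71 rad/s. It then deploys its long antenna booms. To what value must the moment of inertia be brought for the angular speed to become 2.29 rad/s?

I₂ ≈ 28.9 kg·m²

With no external torque about the axis, L is conserved: I₁ω₁ = I₂ω₂.
I₂ = I₁ω₁ / ω₂ = (7.60)(8.71) / (2.29) = 28.91 kg·m².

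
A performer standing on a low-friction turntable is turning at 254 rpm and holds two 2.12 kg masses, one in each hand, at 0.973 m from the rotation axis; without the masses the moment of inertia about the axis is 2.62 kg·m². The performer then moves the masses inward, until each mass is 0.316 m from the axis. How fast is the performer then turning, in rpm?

ω₂ ≈ 554 rpm

Angular momentum about the spin axis is conserved since the torque about it is zero.
I₁ = 2.62 + 2(2.12)(0.973)² = 6.634 kg·m²; I₂ = 2.62 + 2(2.12)(0.316)² = 3.043 kg·m².
ω₂ = I₁ω₁ / I₂ = (6.634)(254 rpm) / (3.043) = 553.7 rpm.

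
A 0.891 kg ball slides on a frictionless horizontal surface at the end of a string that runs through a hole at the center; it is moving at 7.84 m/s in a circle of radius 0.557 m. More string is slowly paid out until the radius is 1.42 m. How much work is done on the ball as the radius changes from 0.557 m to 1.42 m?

W ≈ -23.2 J

The only horizontal force on the mass is along the cord (radial), so it exerts no torque about the hole and angular momentum m v r is conserved.
v₂ = v₁ r₁ / r₂ = (7.84)(0.557) / (1.42) = 3.075 m/s.
W = ΔKE = ½m(v₂² − v₁²) = -23.17 J.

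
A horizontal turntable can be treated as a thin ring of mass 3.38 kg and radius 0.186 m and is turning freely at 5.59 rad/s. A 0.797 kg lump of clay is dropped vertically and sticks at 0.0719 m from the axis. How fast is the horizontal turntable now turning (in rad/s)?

The added mass arrives with no angular momentum about the axis, and any external torque about the axis is negligible, so the system's angular momentum is conserved.
I_p = (3.38)(0.186)² = 0.1169 kg·m².
Added inertia Σmr² = (0.797)(0.0719)² = 0.004120 kg·m²; I_f = 0.1169 + 0.004120 = 0.1211 kg·m².
ω_f = I_p ω_i / I_f = (0.1169)(5.59) / 0.1211 = 5.400 rad/s.

ω_f ≈ 5.40 rad/s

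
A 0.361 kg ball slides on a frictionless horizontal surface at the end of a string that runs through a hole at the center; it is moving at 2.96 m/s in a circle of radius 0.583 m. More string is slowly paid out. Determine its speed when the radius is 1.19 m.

The only horizontal force on the mass is along the cord (radial), so it exerts no torque about the hole and angular momentum m v r is conserved.
v₂ = v₁ r₁ / r₂ = (2.96)(0.583) / (1.19) = 1.450 m/s.

v₂ ≈ 1.45 m/s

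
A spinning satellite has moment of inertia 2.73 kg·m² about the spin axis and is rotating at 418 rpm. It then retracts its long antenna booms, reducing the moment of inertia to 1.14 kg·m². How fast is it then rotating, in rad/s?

With no external torque about the axis, L is conserved: I₁ω₁ = I₂ω₂.
ω₂ = I₁ω₁ / I₂ = (2.730)(418 rpm) / (1.140) = 1001 rpm = 104.8 rad/s.

ω₂ ≈ 105 rad/s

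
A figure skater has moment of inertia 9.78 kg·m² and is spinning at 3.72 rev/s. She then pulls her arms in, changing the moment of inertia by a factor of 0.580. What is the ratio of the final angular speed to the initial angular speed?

Angular momentum about the spin axis is conserved since the torque about it is zero.
I₂ = 0.580 × 9.78 = 5.672 kg·m².
ω₂/ω₁ = I₁/I₂ = 9.780 / 5.672 = 1.724.

ω₂/ω₁ ≈ 1.72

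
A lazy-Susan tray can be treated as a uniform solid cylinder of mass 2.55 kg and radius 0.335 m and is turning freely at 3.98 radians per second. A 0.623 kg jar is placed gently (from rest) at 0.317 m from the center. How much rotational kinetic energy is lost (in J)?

energy lost ≈ 0.345 J

The added mass arrives with no angular momentum about the center, and any external torque about the center is negligible, so the system's angular momentum is conserved.
I_p = ½(2.55)(0.335)² = 0.1431 kg·m².
Added inertia Σmr² = (0.623)(0.317)² = 0.06260 kg·m²; I_f = 0.1431 + 0.06260 = 0.2057 kg·m².
ω_f = I_p ω_i / I_f = (0.1431)(3.98) / 0.2057 = 2.769 rad/s.
KE_i = ½(0.1431)(3.980 rad/s)² = 1.133 J; KE_f = ½(0.2057)(2.769)² = 0.7884 J.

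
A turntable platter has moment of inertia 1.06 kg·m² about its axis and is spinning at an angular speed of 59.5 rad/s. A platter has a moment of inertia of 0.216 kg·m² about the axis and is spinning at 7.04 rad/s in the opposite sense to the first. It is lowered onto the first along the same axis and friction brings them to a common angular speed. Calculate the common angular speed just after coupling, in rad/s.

|ω_f| ≈ 48.2 rad/s

The coupling torques are internal; angular momentum about the shared axis is conserved.
Taking A's sense as positive: L = (1.060)(59.5) − (0.2160)(7.04) = 61.55 kg·m²·rad/s.
Combined I = 1.060 + 0.2160 = 1.276 kg·m².
ω_f = L / I = 61.55 / 1.276 = 48.24 rad/s.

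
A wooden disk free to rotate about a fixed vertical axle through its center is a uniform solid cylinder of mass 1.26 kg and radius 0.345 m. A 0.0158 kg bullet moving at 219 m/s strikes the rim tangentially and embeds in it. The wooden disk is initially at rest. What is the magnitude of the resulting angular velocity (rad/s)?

|ω_f| ≈ 15.5 rad/s

The axle reaction passes through the axle and exerts no torque about it; angular momentum about the axle is conserved through the impact.
I_p = ½(1.26)(0.345)² = 0.07499 kg·m². Taking the sense of the bullet's angular momentum as positive, L_{bullet} = m v R = (0.0158)(219)(0.345) = 1.194 kg·m²/s.
L_i = 0 + 1.194 = 1.194 kg·m²/s.
After sticking, I_f = I_p + m R² = 0.07499 + (0.0158)(0.345)² = 0.07687 kg·m².
ω_f = L_i / I_f = 1.194 / 0.07687 = 15.53 rad/s.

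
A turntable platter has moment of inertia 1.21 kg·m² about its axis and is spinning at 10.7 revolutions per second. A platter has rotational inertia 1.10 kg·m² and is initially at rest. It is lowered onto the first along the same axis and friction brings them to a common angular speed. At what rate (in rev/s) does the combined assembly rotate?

|ω_f| ≈ 5.60 rev/s

No external torque acts about the common axis, so total angular momentum is conserved.
Taking A's sense as positive: L = (1.210)(10.7) = 12.95 kg·m²·rev/s.
Combined I = 1.210 + 1.100 = 2.310 kg·m².
ω_f = L / I = 12.95 / 2.310 = 5.605 rev/s.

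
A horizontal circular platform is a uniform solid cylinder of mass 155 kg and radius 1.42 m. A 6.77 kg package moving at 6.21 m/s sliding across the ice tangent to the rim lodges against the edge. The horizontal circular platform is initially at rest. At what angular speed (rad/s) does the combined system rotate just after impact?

The axle reaction passes through the central axle and exerts no torque about it; angular momentum about the central axle is conserved through the impact.
I_p = ½(155)(1.42)² = 156.3 kg·m². Taking the sense of the package's angular momentum as positive, L_{package} = m v R = (6.77)(6.21)(1.42) = 59.70 kg·m²/s.
L_i = 0 + 59.70 = 59.70 kg·m²/s.
After sticking, I_f = I_p + m R² = 156.3 + (6.77)(1.42)² = 169.9 kg·m².
ω_f = L_i / I_f = 59.70 / 169.9 = 0.3513 rad/s.

|ω_f| ≈ 0.351 rad/s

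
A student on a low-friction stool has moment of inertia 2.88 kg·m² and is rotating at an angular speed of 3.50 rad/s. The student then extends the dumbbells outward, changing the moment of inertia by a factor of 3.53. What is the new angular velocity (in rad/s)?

ω₂ ≈ 0.992 rad/s

No external torque acts about the spin axis, so angular momentum is conserved.
I₂ = 3.53 × 2.88 = 10.17 kg·m².
ω₂ = I₁ω₁ / I₂ = (2.880)(3.50 rad/s) / (10.17) = 0.9915 rad/s.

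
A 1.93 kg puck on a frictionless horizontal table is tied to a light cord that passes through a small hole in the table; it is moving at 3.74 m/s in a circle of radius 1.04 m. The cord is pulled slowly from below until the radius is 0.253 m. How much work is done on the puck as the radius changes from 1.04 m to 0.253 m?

The only horizontal force on the mass is along the cord (radial), so it exerts no torque about the hole and angular momentum m v r is conserved.
v₂ = v₁ r₁ / r₂ = (3.74)(1.04) / (0.253) = 15.37 m/s.
W = ΔKE = ½m(v₂² − v₁²) = 214.6 J.

W ≈ 215 J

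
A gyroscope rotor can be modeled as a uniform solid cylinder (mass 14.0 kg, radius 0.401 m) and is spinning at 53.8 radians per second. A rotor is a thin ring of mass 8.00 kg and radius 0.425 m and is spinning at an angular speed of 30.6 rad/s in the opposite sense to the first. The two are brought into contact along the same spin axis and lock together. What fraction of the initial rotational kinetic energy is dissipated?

fraction ≈ 0.977

No external torque acts about the common axis, so total angular momentum is conserved.
Moments of inertia: I_A = ½(14.0)(0.401)² = 1.126 kg·m²; I_B = (8.00)(0.425)² = 1.445 kg·m².
Taking A's sense as positive: L = (1.126)(53.8) − (1.445)(30.6) = 16.34 kg·m²·rad/s.
Combined I = 1.126 + 1.445 = 2.571 kg·m².
ω_f = L / I = 16.34 / 2.571 = 6.357 rad/s.
KE_i = ½ΣIω² = 2306 J; KE_f = ½(2.571)(6.357)² = 51.94 J.
Fraction dissipated = (KE_i − KE_f)/KE_i = 0.9775.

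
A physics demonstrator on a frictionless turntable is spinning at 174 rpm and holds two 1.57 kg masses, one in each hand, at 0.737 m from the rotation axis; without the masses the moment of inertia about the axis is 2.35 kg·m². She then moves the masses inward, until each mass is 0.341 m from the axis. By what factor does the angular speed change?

No external torque acts about the spin axis, so angular momentum is conserved.
I₁ = 2.35 + 2(1.57)(0.737)² = 4.056 kg·m²; I₂ = 2.35 + 2(1.57)(0.341)² = 2.715 kg·m².
ω₂/ω₁ = I₁/I₂ = 4.056 / 2.715 = 1.494.

ω₂/ω₁ ≈ 1.49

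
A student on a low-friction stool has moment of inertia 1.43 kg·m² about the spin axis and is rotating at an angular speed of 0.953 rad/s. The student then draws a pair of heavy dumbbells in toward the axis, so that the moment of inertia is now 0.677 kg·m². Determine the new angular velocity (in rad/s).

ω₂ ≈ 2.01 rad/s

No external torque acts about the spin axis, so angular momentum is conserved.
ω₂ = I₁ω₁ / I₂ = (1.430)(0.953 rad/s) / (0.6770) = 2.013 rad/s.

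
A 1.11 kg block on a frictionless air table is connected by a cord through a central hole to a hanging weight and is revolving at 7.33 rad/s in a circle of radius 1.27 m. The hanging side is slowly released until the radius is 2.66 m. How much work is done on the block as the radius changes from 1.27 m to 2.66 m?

No torque about the axis ⇒ m r₁² ω₁ = m r₂² ω₂.
ω₂ = ω₁ (r₁/r₂)² = (7.33)(1.27/2.66)² = 1.671 rad/s.
W = ΔKE = ½m(v₂² − v₁²) = -37.13 J.

W ≈ -37.1 J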